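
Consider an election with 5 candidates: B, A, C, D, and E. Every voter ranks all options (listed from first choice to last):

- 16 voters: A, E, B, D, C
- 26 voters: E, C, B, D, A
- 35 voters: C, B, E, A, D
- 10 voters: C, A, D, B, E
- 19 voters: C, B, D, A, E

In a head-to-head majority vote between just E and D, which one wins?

E

Voters preferring E to D: 77; preferring D to E: 29.
E wins the head-to-head.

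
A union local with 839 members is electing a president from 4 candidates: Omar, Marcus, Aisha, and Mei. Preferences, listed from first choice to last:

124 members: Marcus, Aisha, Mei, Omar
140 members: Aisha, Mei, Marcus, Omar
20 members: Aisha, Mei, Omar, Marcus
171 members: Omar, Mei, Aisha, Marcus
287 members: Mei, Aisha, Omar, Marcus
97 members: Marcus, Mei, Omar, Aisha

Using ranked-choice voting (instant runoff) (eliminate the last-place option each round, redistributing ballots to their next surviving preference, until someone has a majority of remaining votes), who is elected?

Mei

Round 1: Omar 171, Marcus 221, Aisha 160, Mei 287. Eliminate Aisha.
Round 2: Omar 171, Marcus 221, Mei 447. Mei has a majority.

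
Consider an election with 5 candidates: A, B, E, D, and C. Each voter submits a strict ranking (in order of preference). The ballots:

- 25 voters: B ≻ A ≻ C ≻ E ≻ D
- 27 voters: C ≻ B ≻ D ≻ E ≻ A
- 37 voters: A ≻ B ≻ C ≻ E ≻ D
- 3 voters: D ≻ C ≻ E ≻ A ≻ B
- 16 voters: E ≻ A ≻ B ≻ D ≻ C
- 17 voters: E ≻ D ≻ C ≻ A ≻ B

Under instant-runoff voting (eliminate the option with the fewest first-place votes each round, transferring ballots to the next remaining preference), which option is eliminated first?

D

Round 1: A 37, B 25, E 33, D 3, C 27. Eliminate D.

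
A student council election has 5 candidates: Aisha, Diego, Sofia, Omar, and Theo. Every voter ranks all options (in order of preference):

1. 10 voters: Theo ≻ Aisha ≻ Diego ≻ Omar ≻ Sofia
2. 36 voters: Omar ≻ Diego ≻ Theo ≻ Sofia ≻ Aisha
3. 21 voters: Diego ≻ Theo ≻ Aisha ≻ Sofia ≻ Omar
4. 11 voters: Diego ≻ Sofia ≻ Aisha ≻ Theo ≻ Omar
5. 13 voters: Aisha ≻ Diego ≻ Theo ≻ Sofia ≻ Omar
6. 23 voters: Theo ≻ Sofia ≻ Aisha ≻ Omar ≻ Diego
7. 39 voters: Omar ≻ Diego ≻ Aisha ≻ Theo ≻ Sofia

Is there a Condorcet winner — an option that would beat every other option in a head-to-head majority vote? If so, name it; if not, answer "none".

Checking pairwise contests:
Diego beats Aisha 107–46.
Omar beats Diego 98–55.
Aisha beats Sofia 83–70.
Aisha beats Omar 78–75.
Diego beats Theo 120–33.
Every option loses at least one head-to-head, so there is no Condorcet winner.

none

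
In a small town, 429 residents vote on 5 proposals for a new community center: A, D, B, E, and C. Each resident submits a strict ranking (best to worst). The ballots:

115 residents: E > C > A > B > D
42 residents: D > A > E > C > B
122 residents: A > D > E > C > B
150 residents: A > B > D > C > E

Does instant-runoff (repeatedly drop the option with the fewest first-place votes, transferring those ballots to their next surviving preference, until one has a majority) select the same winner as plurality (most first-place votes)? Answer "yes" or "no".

yes

Instant-runoff — R1 A 272, D 42, B 0, E 115, C 0 (A winner). Winner: A.
Plurality — first-place votes: A 272, D 42, B 0, E 115, C 0. Winner: A.
The two methods agree.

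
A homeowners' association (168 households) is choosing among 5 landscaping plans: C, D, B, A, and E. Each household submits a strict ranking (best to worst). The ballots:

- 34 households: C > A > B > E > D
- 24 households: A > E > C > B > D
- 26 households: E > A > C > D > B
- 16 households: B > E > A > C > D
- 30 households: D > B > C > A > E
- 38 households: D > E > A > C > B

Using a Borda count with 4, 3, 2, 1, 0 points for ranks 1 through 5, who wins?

A

C: 34·4 + 24·2 + 26·2 + 16·1 + 30·2 + 38·1 = 350
D: 34·0 + 24·0 + 26·1 + 16·0 + 30·4 + 38·4 = 298
B: 34·2 + 24·1 + 26·0 + 16·4 + 30·3 + 38·0 = 246
A: 34·3 + 24·4 + 26·3 + 16·2 + 30·1 + 38·2 = 414
E: 34·1 + 24·3 + 26·4 + 16·3 + 30·0 + 38·3 = 372
A has the highest Borda score (414).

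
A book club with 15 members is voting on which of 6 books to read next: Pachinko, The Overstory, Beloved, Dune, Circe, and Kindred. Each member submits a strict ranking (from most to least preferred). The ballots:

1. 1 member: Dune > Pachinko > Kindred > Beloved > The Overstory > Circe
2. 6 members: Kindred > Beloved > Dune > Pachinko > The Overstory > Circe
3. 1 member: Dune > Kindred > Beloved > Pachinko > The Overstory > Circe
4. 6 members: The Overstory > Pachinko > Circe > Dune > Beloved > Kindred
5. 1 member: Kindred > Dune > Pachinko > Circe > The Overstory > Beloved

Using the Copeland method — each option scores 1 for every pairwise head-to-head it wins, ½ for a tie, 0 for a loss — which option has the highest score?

Pachinko: beats The Overstory, Beloved, and Circe; loses to Dune and Kindred → score 3.
The Overstory: beats Circe; loses to Pachinko, Beloved, Dune, and Kindred → score 1.
Beloved: beats The Overstory and Circe; loses to Pachinko, Dune, and Kindred → score 2.
Dune: beats Pachinko, The Overstory, Beloved, Circe, and Kindred → score 5.
Circe: loses to Pachinko, The Overstory, Beloved, Dune, and Kindred → score 0.
Kindred: beats Pachinko, The Overstory, Beloved, and Circe; loses to Dune → score 4.
Dune has the best pairwise record.

Dune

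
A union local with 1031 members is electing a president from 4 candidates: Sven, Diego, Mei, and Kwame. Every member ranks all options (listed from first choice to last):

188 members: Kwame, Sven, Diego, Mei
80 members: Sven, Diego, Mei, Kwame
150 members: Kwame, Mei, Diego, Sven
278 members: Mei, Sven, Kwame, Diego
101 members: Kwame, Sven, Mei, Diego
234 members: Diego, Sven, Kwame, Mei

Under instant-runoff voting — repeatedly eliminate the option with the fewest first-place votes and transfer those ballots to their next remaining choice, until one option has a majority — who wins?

Kwame

Round 1: Sven 80, Diego 234, Mei 278, Kwame 439. Eliminate Sven.
Round 2: Diego 314, Mei 278, Kwame 439. Eliminate Mei.
Round 3: Diego 314, Kwame 717. Kwame has a majority.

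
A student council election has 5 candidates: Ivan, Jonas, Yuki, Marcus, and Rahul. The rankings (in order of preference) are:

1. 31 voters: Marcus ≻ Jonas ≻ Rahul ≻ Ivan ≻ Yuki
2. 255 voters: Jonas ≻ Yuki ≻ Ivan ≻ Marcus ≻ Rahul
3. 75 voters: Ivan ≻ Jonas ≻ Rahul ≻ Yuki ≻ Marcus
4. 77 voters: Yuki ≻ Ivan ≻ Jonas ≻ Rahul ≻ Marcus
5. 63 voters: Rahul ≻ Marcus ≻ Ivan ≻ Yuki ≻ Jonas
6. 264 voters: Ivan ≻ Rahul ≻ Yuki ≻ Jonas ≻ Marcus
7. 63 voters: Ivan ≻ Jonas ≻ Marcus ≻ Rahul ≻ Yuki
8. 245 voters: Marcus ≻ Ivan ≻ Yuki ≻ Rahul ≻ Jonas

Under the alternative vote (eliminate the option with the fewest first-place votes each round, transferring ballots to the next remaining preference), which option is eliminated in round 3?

Round 1: Ivan 402, Jonas 255, Yuki 77, Marcus 276, Rahul 63. Eliminate Rahul.
Round 2: Ivan 402, Jonas 255, Yuki 77, Marcus 339. Eliminate Yuki.
Round 3: Ivan 479, Jonas 255, Marcus 339. Eliminate Jonas.

Jonas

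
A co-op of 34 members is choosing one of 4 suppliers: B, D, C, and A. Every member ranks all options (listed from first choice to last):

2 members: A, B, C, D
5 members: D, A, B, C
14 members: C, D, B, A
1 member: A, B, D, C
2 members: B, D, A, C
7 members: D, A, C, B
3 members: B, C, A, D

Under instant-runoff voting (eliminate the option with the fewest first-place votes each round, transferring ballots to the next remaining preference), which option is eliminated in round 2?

Round 1: B 5, D 12, C 14, A 3. Eliminate A.
Round 2: B 8, D 12, C 14. Eliminate B.

B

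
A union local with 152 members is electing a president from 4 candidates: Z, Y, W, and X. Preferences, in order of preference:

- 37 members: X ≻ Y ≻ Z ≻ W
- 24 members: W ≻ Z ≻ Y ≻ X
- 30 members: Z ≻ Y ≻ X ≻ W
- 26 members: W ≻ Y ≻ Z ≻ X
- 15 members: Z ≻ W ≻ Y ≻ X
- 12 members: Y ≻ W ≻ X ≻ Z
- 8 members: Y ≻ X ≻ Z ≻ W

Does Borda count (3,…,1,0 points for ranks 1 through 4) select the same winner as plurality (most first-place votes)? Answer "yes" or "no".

Borda — scores: Z 254, Y 285, W 204, X 169. Winner: Y.
Plurality — first-place votes: Z 45, Y 20, W 50, X 37. Winner: W.
The two methods disagree.

no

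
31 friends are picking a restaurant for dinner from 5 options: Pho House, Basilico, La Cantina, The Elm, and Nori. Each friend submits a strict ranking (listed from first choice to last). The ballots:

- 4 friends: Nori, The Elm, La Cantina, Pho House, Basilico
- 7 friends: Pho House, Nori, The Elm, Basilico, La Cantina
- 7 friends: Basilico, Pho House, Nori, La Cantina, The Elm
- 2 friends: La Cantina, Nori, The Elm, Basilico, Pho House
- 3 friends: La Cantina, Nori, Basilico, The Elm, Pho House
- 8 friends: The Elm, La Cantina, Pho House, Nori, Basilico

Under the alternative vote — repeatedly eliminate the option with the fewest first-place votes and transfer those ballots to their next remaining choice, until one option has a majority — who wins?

Round 1: Pho House 7, Basilico 7, La Cantina 5, The Elm 8, Nori 4. Eliminate Nori.
Round 2: Pho House 7, Basilico 7, La Cantina 5, The Elm 12. Eliminate La Cantina.
Round 3: Pho House 7, Basilico 10, The Elm 14. Eliminate Pho House.
Round 4: Basilico 10, The Elm 21. The Elm has a majority.

The Elm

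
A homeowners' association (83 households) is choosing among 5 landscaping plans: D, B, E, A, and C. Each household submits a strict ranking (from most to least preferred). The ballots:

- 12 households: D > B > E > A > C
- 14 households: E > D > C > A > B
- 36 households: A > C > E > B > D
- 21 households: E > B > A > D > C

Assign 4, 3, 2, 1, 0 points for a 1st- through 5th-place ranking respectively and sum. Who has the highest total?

D: 12·4 + 14·3 + 36·0 + 21·1 = 111
B: 12·3 + 14·0 + 36·1 + 21·3 = 135
E: 12·2 + 14·4 + 36·2 + 21·4 = 236
A: 12·1 + 14·1 + 36·4 + 21·2 = 212
C: 12·0 + 14·2 + 36·3 + 21·0 = 136
E has the highest Borda score (236).

E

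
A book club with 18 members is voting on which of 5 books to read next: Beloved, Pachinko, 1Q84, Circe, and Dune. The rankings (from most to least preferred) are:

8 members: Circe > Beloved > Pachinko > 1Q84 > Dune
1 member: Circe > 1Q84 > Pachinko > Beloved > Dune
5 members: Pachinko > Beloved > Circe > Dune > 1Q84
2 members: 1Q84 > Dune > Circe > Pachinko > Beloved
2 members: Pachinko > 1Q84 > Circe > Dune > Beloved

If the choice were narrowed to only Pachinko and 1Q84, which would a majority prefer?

Voters preferring Pachinko to 1Q84: 15; preferring 1Q84 to Pachinko: 3.
Pachinko wins the head-to-head.

Pachinko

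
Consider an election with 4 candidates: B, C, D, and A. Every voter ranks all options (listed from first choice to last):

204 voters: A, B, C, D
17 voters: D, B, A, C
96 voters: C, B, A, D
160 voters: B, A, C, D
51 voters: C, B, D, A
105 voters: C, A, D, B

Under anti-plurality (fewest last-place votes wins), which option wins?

C

Last-place votes: B 105, C 17, D 460, A 51.
C is ranked last by the fewest voters, so C wins.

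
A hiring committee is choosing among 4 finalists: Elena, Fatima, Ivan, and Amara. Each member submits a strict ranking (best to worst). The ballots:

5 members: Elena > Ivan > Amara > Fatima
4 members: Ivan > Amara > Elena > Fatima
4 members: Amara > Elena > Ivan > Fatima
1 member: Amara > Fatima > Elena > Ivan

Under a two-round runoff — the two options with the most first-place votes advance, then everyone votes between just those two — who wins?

Round 1 first-place votes: Elena 5, Fatima 0, Ivan 4, Amara 5.
Amara and Elena advance.
Runoff: Amara is preferred to Elena by 9 voters; Elena by 5.
Amara wins the runoff.

Amara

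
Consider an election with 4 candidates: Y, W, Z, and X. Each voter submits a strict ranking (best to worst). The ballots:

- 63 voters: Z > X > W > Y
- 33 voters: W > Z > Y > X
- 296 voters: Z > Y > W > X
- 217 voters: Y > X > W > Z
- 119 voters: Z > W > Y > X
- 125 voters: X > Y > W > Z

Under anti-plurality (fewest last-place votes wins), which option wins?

Last-place votes: Y 63, W 0, Z 342, X 448.
W is ranked last by the fewest voters, so W wins.

W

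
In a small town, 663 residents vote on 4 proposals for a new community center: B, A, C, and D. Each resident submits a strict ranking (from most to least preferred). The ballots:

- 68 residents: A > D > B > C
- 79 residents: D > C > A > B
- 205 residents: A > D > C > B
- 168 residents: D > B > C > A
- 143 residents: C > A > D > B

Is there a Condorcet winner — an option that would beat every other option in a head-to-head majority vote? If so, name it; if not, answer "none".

none

Checking pairwise contests:
A beats B 495–168.
C beats A 390–273.
D beats C 520–143.
A beats D 416–247.
Every option loses at least one head-to-head, so there is no Condorcet winner.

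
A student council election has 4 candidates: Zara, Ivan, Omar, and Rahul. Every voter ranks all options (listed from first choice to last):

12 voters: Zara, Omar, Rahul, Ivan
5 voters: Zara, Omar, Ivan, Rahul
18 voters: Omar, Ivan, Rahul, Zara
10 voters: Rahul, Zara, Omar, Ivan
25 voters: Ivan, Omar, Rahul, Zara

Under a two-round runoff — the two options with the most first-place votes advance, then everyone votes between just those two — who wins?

Omar

Round 1 first-place votes: Zara 17, Ivan 25, Omar 18, Rahul 10.
Ivan and Omar advance.
Runoff: Ivan is preferred to Omar by 25 voters; Omar by 45.
Omar wins the runoff.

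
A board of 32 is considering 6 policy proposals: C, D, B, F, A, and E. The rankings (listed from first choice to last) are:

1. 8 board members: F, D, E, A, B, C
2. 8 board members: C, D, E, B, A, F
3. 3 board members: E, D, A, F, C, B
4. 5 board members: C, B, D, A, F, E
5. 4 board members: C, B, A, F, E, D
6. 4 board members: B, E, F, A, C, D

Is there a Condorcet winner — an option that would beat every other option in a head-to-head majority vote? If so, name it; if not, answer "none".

C

C vs D: 21–11 for C.
C vs B: 20–12 for C.
C vs F: 17–15 for C.
C vs A: 17–15 for C.
C vs E: 17–15 for C.
C beats every other option head-to-head.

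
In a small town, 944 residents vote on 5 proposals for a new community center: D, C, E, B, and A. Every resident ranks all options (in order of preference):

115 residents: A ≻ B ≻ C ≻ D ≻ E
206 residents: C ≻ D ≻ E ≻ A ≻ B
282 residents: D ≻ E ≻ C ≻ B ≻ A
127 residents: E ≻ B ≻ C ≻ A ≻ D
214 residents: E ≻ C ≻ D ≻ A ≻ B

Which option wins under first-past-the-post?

First-place votes: D 282, C 206, E 341, B 0, A 115.
E has the most first-place votes.

E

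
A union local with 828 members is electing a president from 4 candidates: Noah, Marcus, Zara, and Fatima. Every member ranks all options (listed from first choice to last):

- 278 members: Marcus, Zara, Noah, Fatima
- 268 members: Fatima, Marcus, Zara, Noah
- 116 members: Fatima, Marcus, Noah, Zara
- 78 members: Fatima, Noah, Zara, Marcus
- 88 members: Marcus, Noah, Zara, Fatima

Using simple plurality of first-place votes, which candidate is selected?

First-place votes: Noah 0, Marcus 366, Zara 0, Fatima 462.
Fatima has the most first-place votes.

Fatima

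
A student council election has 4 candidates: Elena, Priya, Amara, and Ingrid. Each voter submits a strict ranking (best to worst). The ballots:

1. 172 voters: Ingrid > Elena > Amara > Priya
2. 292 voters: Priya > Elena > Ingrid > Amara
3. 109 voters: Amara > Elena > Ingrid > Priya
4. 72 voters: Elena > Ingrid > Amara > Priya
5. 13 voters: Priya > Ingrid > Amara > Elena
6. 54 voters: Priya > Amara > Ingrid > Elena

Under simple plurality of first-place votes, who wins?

First-place votes: Elena 72, Priya 359, Amara 109, Ingrid 172.
Priya has the most first-place votes.

Priya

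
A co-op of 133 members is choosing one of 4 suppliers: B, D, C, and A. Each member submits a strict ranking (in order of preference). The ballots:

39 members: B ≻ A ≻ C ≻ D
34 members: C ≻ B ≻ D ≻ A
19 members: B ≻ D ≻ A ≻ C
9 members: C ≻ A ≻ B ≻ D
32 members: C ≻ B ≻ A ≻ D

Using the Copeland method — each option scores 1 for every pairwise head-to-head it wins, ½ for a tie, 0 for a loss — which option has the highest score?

C

B: beats D and A; loses to C → score 2.
D: loses to B, C, and A → score 0.
C: beats B, D, and A → score 3.
A: beats D; loses to B and C → score 1.
C has the best pairwise record.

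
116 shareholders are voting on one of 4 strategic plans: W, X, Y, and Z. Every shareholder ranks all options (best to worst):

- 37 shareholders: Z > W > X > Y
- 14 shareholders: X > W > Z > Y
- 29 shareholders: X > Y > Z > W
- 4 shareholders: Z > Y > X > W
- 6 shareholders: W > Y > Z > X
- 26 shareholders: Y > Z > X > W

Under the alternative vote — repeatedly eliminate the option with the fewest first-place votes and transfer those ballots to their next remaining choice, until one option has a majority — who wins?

Round 1: W 6, X 43, Y 26, Z 41. Eliminate W.
Round 2: X 43, Y 32, Z 41. Eliminate Y.
Round 3: X 43, Z 73. Z has a majority.

Z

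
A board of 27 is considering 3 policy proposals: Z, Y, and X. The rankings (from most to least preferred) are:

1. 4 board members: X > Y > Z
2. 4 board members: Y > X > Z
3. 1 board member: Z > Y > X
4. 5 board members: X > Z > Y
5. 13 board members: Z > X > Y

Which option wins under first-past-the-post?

First-place votes: Z 14, Y 4, X 9.
Z has the most first-place votes.

Z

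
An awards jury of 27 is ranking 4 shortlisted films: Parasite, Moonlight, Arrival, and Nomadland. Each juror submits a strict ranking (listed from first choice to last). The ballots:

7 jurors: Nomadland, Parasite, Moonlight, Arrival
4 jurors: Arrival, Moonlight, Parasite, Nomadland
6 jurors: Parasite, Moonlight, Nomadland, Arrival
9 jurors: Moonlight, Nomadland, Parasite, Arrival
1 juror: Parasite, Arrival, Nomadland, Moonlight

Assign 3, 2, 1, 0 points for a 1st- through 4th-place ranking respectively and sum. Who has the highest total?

Parasite: 7·2 + 4·1 + 6·3 + 9·1 + 1·3 = 48
Moonlight: 7·1 + 4·2 + 6·2 + 9·3 + 1·0 = 54
Arrival: 7·0 + 4·3 + 6·0 + 9·0 + 1·2 = 14
Nomadland: 7·3 + 4·0 + 6·1 + 9·2 + 1·1 = 46
Moonlight has the highest Borda score (54).

Moonlight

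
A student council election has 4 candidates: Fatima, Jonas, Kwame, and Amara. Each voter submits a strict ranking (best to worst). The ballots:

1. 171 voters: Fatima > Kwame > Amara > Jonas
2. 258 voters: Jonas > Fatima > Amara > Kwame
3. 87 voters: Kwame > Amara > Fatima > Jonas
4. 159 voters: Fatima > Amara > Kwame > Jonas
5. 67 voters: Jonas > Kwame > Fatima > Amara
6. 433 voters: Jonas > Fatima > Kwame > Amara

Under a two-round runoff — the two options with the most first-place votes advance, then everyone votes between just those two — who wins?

Jonas

Round 1 first-place votes: Fatima 330, Jonas 758, Kwame 87, Amara 0.
Jonas and Fatima advance.
Runoff: Jonas is preferred to Fatima by 758 voters; Fatima by 417.
Jonas wins the runoff.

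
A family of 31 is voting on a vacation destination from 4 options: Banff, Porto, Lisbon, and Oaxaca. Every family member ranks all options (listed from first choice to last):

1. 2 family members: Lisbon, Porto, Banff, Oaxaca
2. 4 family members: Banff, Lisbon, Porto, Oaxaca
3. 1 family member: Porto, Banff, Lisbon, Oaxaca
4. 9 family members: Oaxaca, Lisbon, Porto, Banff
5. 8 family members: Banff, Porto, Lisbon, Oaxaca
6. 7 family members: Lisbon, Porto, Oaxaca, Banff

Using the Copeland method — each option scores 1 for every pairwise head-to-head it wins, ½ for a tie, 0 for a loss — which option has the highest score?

Lisbon

Banff: loses to Porto, Lisbon, and Oaxaca → score 0.
Porto: beats Banff and Oaxaca; loses to Lisbon → score 2.
Lisbon: beats Banff, Porto, and Oaxaca → score 3.
Oaxaca: beats Banff; loses to Porto and Lisbon → score 1.
Lisbon has the best pairwise record.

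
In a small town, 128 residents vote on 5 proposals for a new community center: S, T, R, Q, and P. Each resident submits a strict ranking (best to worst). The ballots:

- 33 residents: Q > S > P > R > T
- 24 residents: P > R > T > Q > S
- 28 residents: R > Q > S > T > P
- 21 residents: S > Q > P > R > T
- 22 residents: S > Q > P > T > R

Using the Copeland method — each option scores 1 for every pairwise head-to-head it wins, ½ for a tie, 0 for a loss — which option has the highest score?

S: beats T, R, and P; loses to Q → score 3.
T: loses to S, R, Q, and P → score 0.
R: beats T; loses to S, Q, and P → score 1.
Q: beats S, T, R, and P → score 4.
P: beats T and R; loses to S and Q → score 2.
Q has the best pairwise record.

Q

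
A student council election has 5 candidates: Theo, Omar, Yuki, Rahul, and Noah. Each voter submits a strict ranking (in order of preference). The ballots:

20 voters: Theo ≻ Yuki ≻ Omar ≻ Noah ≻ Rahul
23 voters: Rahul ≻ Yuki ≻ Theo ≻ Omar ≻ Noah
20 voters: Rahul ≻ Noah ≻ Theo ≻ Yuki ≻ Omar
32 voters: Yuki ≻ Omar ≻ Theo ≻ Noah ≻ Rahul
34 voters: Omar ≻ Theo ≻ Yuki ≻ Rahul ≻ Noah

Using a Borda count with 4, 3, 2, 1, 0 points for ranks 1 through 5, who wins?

Yuki

Theo: 20·4 + 23·2 + 20·2 + 32·2 + 34·3 = 332
Omar: 20·2 + 23·1 + 20·0 + 32·3 + 34·4 = 295
Yuki: 20·3 + 23·3 + 20·1 + 32·4 + 34·2 = 345
Rahul: 20·0 + 23·4 + 20·4 + 32·0 + 34·1 = 206
Noah: 20·1 + 23·0 + 20·3 + 32·1 + 34·0 = 112
Yuki has the highest Borda score (345).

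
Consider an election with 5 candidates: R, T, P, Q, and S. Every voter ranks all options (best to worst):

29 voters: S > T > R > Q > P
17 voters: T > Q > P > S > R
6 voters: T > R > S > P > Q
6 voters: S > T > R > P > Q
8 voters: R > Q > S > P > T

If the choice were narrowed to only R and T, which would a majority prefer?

Voters preferring R to T: 8; preferring T to R: 58.
T wins the head-to-head.

T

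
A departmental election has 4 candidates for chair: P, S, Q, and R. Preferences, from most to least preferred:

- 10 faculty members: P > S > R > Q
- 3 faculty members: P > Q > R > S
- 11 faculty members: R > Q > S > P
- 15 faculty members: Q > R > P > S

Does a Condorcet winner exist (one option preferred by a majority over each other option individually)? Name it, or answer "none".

R

R vs P: 26–13 for R.
R vs S: 29–10 for R.
R vs Q: 21–18 for R.
R beats every other option head-to-head.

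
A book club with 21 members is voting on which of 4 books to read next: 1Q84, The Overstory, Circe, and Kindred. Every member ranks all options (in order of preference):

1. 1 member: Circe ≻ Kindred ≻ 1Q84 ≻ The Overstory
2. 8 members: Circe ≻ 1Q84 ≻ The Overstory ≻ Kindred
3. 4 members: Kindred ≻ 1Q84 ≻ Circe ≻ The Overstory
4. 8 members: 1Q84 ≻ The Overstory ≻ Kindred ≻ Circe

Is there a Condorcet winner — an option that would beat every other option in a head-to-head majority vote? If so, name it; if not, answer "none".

1Q84

1Q84 vs The Overstory: 21–0 for 1Q84.
1Q84 vs Circe: 12–9 for 1Q84.
1Q84 vs Kindred: 16–5 for 1Q84.
1Q84 beats every other option head-to-head.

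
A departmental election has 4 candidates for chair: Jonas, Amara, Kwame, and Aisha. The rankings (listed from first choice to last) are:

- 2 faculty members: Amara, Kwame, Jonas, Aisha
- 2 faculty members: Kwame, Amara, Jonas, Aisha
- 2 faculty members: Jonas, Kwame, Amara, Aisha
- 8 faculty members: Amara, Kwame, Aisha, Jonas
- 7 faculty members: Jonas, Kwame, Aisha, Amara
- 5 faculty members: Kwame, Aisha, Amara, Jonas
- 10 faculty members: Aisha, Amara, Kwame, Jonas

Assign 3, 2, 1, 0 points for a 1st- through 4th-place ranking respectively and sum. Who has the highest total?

Jonas: 2·1 + 2·1 + 2·3 + 8·0 + 7·3 + 5·0 + 10·0 = 31
Amara: 2·3 + 2·2 + 2·1 + 8·3 + 7·0 + 5·1 + 10·2 = 61
Kwame: 2·2 + 2·3 + 2·2 + 8·2 + 7·2 + 5·3 + 10·1 = 69
Aisha: 2·0 + 2·0 + 2·0 + 8·1 + 7·1 + 5·2 + 10·3 = 55
Kwame has the highest Borda score (69).

Kwame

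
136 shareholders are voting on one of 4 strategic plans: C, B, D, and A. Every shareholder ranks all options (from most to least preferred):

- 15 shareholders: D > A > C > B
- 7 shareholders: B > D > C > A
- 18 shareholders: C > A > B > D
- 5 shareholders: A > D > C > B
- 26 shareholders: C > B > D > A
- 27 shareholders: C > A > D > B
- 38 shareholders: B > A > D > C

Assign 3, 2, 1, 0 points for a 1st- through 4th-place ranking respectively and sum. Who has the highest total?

C: 15·1 + 7·1 + 18·3 + 5·1 + 26·3 + 27·3 + 38·0 = 240
B: 15·0 + 7·3 + 18·1 + 5·0 + 26·2 + 27·0 + 38·3 = 205
D: 15·3 + 7·2 + 18·0 + 5·2 + 26·1 + 27·1 + 38·1 = 160
A: 15·2 + 7·0 + 18·2 + 5·3 + 26·0 + 27·2 + 38·2 = 211
C has the highest Borda score (240).

C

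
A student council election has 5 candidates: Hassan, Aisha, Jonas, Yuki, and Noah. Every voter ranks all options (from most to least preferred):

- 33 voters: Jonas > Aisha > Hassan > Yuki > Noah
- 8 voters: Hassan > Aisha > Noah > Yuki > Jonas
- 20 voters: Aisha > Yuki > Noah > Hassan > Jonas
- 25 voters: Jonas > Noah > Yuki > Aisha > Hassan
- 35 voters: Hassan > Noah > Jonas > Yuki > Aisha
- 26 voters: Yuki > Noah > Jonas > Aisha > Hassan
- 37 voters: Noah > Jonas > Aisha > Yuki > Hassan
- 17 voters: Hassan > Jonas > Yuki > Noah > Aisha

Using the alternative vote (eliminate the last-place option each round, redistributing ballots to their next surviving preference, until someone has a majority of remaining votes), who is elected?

Round 1: Hassan 60, Aisha 20, Jonas 58, Yuki 26, Noah 37. Eliminate Aisha.
Round 2: Hassan 60, Jonas 58, Yuki 46, Noah 37. Eliminate Noah.
Round 3: Hassan 60, Jonas 95, Yuki 46. Eliminate Yuki.
Round 4: Hassan 80, Jonas 121. Jonas has a majority.

Jonas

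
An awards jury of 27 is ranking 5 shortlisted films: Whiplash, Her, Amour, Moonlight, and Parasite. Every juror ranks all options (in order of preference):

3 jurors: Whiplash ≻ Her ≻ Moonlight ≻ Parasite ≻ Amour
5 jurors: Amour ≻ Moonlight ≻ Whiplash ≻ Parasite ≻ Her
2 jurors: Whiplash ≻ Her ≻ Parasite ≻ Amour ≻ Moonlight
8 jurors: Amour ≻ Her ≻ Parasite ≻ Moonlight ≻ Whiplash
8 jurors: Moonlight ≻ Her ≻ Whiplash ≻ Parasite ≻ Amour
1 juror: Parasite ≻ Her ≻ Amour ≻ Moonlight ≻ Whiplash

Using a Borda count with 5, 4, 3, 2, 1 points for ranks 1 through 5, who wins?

Whiplash: 3·5 + 5·3 + 2·5 + 8·1 + 8·3 + 1·1 = 73
Her: 3·4 + 5·1 + 2·4 + 8·4 + 8·4 + 1·4 = 93
Amour: 3·1 + 5·5 + 2·2 + 8·5 + 8·1 + 1·3 = 83
Moonlight: 3·3 + 5·4 + 2·1 + 8·2 + 8·5 + 1·2 = 89
Parasite: 3·2 + 5·2 + 2·3 + 8·3 + 8·2 + 1·5 = 67
Her has the highest Borda score (93).

Her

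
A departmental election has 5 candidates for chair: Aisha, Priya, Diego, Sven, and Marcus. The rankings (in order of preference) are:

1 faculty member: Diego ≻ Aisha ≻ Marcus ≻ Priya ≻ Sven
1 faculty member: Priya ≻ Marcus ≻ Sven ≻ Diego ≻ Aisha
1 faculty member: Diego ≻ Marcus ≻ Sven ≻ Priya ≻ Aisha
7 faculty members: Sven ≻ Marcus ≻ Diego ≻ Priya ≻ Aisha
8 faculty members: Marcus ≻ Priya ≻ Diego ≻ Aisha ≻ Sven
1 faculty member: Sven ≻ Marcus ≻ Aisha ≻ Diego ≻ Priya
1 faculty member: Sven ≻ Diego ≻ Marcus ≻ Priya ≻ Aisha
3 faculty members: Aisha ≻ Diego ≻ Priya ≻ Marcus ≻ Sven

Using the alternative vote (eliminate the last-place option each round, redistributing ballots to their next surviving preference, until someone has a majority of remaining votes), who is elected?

Marcus

Round 1: Aisha 3, Priya 1, Diego 2, Sven 9, Marcus 8. Eliminate Priya.
Round 2: Aisha 3, Diego 2, Sven 9, Marcus 9. Eliminate Diego.
Round 3: Aisha 4, Sven 9, Marcus 10. Eliminate Aisha.
Round 4: Sven 9, Marcus 14. Marcus has a majority.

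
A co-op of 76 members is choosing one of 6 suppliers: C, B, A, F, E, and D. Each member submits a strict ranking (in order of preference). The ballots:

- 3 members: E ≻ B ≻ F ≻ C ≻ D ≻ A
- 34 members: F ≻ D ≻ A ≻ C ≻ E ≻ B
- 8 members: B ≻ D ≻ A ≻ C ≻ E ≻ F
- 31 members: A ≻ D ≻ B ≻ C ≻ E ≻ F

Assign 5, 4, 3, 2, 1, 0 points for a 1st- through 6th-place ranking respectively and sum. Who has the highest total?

D

C: 3·2 + 34·2 + 8·2 + 31·2 = 152
B: 3·4 + 34·0 + 8·5 + 31·3 = 145
A: 3·0 + 34·3 + 8·3 + 31·5 = 281
F: 3·3 + 34·5 + 8·0 + 31·0 = 179
E: 3·5 + 34·1 + 8·1 + 31·1 = 88
D: 3·1 + 34·4 + 8·4 + 31·4 = 295
D has the highest Borda score (295).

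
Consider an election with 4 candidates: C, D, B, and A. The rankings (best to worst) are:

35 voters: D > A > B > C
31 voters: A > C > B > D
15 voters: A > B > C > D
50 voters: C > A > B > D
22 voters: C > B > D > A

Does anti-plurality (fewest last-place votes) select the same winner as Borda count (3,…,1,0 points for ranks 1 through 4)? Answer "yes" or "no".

Anti-plurality — last-place votes: C 35, D 96, B 0, A 22. Winner: B.
Borda — scores: C 293, D 127, B 190, A 308. Winner: A.
The two methods disagree.

no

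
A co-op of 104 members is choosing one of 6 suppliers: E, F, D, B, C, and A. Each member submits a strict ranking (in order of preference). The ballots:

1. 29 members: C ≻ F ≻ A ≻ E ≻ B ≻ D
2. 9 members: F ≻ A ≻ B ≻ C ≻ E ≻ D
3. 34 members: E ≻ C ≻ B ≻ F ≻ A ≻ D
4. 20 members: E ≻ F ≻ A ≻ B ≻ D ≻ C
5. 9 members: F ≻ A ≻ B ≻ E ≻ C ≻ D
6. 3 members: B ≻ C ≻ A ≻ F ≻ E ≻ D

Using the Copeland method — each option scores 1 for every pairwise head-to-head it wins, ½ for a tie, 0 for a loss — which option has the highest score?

E

E: beats F, D, B, C, and A → score 5.
F: beats D, B, and A; loses to E and C → score 3.
D: loses to E, F, B, C, and A → score 0.
B: beats D; loses to E, F, C, and A → score 1.
C: beats F, D, B, and A; loses to E → score 4.
A: beats D and B; loses to E, F, and C → score 2.
E has the best pairwise record.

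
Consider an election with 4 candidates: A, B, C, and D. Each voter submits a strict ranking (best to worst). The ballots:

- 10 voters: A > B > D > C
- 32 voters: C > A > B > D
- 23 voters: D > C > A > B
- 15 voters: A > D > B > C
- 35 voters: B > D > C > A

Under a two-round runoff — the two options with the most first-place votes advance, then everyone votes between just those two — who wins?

B

Round 1 first-place votes: A 25, B 35, C 32, D 23.
B and C advance.
Runoff: B is preferred to C by 60 voters; C by 55.
B wins the runoff.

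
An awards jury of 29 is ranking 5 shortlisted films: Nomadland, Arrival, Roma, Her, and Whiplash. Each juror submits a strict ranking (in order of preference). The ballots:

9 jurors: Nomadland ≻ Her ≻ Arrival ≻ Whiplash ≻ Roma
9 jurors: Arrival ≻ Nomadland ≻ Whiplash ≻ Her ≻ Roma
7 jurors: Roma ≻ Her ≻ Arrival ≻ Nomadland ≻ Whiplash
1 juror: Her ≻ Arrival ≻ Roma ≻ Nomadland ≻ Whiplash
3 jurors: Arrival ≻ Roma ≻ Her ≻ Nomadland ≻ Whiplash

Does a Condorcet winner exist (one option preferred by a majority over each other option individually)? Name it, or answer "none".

none

Checking pairwise contests:
Arrival beats Nomadland 20–9.
Her beats Arrival 17–12.
Nomadland beats Roma 18–11.
Nomadland beats Her 18–11.
Nomadland beats Whiplash 29–0.
Every option loses at least one head-to-head, so there is no Condorcet winner.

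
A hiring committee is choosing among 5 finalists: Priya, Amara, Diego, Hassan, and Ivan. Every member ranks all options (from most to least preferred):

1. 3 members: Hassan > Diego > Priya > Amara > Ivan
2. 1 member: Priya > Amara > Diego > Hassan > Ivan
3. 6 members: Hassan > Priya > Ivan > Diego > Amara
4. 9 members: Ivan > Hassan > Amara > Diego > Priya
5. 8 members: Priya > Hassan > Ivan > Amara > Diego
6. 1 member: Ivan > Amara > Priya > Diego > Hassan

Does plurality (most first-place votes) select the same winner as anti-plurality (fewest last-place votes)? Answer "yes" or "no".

Plurality — first-place votes: Priya 9, Amara 0, Diego 0, Hassan 9, Ivan 10. Winner: Ivan.
Anti-plurality — last-place votes: Priya 9, Amara 6, Diego 8, Hassan 1, Ivan 4. Winner: Hassan.
The two methods disagree.

no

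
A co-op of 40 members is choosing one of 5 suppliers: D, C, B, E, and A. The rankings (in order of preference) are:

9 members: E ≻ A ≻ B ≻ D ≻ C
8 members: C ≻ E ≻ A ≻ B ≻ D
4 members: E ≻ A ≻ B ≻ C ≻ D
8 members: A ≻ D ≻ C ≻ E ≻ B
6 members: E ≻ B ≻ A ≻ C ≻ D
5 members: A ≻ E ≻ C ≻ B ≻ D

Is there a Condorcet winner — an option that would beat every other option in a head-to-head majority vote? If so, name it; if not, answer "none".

E

E vs D: 32–8 for E.
E vs C: 24–16 for E.
E vs B: 40–0 for E.
E vs A: 27–13 for E.
E beats every other option head-to-head.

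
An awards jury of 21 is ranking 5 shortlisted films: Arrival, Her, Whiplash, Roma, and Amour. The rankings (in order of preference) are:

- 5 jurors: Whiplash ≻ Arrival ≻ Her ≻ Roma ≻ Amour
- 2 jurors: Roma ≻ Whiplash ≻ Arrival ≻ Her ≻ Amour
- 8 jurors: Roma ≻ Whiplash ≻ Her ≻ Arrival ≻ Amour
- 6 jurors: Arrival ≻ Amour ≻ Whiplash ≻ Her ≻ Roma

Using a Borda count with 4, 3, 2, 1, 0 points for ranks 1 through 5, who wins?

Whiplash

Arrival: 5·3 + 2·2 + 8·1 + 6·4 = 51
Her: 5·2 + 2·1 + 8·2 + 6·1 = 34
Whiplash: 5·4 + 2·3 + 8·3 + 6·2 = 62
Roma: 5·1 + 2·4 + 8·4 + 6·0 = 45
Amour: 5·0 + 2·0 + 8·0 + 6·3 = 18
Whiplash has the highest Borda score (62).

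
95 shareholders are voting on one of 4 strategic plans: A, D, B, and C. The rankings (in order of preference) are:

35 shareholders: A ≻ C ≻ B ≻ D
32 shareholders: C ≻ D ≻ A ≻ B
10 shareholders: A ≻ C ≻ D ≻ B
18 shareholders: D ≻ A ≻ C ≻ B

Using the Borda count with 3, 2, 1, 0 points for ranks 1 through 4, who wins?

C

A: 35·3 + 32·1 + 10·3 + 18·2 = 203
D: 35·0 + 32·2 + 10·1 + 18·3 = 128
B: 35·1 + 32·0 + 10·0 + 18·0 = 35
C: 35·2 + 32·3 + 10·2 + 18·1 = 204
C has the highest Borda score (204).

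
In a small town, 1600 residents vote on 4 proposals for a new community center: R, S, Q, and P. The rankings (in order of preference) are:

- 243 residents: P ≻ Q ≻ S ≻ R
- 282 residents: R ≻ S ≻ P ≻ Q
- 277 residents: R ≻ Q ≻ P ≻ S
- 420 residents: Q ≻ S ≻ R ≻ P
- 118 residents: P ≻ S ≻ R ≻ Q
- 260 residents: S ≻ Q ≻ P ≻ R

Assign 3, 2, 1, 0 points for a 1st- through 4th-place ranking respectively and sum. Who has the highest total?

R: 243·0 + 282·3 + 277·3 + 420·1 + 118·1 + 260·0 = 2215
S: 243·1 + 282·2 + 277·0 + 420·2 + 118·2 + 260·3 = 2663
Q: 243·2 + 282·0 + 277·2 + 420·3 + 118·0 + 260·2 = 2820
P: 243·3 + 282·1 + 277·1 + 420·0 + 118·3 + 260·1 = 1902
Q has the highest Borda score (2820).

Q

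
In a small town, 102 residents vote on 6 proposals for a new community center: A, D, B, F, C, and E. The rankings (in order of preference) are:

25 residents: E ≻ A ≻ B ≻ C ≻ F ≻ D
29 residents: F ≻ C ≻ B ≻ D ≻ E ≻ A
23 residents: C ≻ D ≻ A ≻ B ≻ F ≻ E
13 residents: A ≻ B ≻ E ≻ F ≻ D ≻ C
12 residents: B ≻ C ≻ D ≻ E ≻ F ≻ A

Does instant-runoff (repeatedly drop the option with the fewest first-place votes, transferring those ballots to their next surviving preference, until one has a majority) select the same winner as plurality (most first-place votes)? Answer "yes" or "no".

Instant-runoff — R1 A 13, D 0, B 12, F 29, C 23, E 25 (D out); R2 A 13, B 12, F 29, C 23, E 25 (B out); R3 A 13, F 29, C 35, E 25 (A out); R4 F 29, C 35, E 38 (F out); R5 C 64, E 38 (C winner). Winner: C.
Plurality — first-place votes: A 13, D 0, B 12, F 29, C 23, E 25. Winner: F.
The two methods disagree.

no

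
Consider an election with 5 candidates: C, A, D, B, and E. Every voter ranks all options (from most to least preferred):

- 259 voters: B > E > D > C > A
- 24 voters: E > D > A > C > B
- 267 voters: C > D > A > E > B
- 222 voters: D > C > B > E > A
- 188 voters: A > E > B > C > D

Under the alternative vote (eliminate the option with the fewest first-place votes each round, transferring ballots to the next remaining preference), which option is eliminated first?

Round 1: C 267, A 188, D 222, B 259, E 24. Eliminate E.

E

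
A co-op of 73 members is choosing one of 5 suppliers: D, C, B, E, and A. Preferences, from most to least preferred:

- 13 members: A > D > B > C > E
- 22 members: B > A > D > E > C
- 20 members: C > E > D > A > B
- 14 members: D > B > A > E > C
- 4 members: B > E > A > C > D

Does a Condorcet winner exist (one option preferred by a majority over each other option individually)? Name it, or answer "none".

none

Checking pairwise contests:
A beats D 39–34.
D beats C 49–24.
D beats B 47–26.
D beats E 49–24.
B beats A 40–33.
Every option loses at least one head-to-head, so there is no Condorcet winner.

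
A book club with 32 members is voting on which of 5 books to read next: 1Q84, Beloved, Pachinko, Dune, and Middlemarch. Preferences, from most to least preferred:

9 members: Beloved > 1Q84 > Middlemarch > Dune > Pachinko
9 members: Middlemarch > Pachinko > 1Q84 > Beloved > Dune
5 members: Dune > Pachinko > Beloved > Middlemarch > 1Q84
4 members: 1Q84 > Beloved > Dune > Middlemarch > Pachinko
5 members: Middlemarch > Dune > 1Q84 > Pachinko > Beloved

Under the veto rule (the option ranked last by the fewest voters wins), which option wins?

Middlemarch

Last-place votes: 1Q84 5, Beloved 5, Pachinko 13, Dune 9, Middlemarch 0.
Middlemarch is ranked last by the fewest voters, so Middlemarch wins.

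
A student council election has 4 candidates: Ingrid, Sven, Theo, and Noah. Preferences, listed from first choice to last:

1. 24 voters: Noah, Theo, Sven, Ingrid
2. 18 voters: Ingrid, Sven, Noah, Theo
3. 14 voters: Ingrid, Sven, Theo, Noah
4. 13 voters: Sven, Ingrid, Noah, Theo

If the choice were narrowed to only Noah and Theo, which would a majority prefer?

Noah

Voters preferring Noah to Theo: 55; preferring Theo to Noah: 14.
Noah wins the head-to-head.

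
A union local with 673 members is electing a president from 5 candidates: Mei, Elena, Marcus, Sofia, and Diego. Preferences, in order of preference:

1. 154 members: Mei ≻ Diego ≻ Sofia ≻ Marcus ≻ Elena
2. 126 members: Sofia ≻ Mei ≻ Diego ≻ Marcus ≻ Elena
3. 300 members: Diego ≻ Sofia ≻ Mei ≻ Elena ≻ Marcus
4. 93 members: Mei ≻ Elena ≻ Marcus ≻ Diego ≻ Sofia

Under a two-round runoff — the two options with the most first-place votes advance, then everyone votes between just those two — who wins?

Round 1 first-place votes: Mei 247, Elena 0, Marcus 0, Sofia 126, Diego 300.
Diego and Mei advance.
Runoff: Diego is preferred to Mei by 300 voters; Mei by 373.
Mei wins the runoff.

Mei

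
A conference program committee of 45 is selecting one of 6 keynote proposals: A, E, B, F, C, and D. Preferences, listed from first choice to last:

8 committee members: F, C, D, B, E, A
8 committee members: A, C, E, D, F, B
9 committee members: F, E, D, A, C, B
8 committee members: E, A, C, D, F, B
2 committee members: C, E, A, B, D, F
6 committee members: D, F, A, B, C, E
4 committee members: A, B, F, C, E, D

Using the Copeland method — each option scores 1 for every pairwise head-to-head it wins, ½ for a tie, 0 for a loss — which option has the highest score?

F

A: beats B and C; loses to E, F, and D → score 2.
E: beats A, B, and D; loses to F and C → score 3.
B: loses to A, E, F, C, and D → score 0.
F: beats A, E, B, and C; loses to D → score 4.
C: beats E, B, and D; loses to A and F → score 3.
D: beats A, B, and F; loses to E and C → score 3.
F has the best pairwise record.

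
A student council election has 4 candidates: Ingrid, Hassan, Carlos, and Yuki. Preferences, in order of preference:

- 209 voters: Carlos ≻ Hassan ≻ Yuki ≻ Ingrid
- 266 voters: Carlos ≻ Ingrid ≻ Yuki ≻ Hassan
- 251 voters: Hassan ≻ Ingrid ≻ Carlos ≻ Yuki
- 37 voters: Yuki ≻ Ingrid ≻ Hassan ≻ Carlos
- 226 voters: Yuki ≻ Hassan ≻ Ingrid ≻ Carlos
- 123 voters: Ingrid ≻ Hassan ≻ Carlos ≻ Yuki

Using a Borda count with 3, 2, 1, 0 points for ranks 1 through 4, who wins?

Ingrid: 209·0 + 266·2 + 251·2 + 37·2 + 226·1 + 123·3 = 1703
Hassan: 209·2 + 266·0 + 251·3 + 37·1 + 226·2 + 123·2 = 1906
Carlos: 209·3 + 266·3 + 251·1 + 37·0 + 226·0 + 123·1 = 1799
Yuki: 209·1 + 266·1 + 251·0 + 37·3 + 226·3 + 123·0 = 1264
Hassan has the highest Borda score (1906).

Hassan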